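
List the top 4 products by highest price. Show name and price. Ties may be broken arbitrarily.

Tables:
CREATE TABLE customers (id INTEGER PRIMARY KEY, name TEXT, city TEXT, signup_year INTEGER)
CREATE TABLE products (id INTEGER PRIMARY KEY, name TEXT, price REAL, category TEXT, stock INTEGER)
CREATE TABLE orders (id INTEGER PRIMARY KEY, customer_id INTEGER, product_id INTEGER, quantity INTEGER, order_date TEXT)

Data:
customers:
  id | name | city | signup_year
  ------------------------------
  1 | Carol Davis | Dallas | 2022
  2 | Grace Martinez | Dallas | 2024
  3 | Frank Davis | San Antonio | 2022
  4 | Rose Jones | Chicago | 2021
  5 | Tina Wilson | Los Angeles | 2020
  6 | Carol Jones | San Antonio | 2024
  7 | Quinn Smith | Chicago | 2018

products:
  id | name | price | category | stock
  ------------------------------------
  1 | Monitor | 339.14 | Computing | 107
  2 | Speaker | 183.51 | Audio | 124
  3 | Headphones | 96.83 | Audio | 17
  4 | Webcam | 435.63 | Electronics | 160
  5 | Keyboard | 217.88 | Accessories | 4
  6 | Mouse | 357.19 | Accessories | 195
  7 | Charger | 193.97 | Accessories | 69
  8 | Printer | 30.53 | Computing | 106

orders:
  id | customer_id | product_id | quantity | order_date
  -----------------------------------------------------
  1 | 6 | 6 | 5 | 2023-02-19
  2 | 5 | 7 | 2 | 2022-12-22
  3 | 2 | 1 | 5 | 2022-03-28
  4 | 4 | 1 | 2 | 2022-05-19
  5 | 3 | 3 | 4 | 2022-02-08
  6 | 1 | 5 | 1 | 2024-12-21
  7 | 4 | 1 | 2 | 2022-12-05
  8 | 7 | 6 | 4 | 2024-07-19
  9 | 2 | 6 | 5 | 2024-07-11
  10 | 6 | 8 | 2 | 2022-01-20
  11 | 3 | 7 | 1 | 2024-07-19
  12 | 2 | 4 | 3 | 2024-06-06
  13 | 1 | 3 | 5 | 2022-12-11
SELECT name, price FROM products ORDER BY price DESC LIMIT 4

Execution result:
name | price
Webcam | 435.63
Mouse | 357.19
Monitor | 339.14
Keyboard | 217.88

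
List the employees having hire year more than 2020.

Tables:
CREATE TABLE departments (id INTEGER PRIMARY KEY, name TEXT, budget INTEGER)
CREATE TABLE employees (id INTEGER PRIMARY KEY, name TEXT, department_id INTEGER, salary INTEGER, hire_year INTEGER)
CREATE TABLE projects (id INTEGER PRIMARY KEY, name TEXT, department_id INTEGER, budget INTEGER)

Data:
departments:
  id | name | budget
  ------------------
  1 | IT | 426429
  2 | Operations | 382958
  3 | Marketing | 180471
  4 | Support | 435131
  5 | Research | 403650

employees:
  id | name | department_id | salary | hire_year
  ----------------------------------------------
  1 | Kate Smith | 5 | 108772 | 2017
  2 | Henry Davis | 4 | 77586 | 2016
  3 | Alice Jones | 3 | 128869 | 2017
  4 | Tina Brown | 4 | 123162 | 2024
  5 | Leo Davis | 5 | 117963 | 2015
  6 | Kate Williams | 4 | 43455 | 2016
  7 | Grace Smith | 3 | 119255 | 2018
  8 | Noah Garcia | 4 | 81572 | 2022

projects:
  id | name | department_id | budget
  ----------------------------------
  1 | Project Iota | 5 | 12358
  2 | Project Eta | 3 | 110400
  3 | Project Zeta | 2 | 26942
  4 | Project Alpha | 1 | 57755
SELECT name, hire_year FROM employees WHERE hire_year > 2020

Execution result:
name | hire_year
Tina Brown | 2024
Noah Garcia | 2022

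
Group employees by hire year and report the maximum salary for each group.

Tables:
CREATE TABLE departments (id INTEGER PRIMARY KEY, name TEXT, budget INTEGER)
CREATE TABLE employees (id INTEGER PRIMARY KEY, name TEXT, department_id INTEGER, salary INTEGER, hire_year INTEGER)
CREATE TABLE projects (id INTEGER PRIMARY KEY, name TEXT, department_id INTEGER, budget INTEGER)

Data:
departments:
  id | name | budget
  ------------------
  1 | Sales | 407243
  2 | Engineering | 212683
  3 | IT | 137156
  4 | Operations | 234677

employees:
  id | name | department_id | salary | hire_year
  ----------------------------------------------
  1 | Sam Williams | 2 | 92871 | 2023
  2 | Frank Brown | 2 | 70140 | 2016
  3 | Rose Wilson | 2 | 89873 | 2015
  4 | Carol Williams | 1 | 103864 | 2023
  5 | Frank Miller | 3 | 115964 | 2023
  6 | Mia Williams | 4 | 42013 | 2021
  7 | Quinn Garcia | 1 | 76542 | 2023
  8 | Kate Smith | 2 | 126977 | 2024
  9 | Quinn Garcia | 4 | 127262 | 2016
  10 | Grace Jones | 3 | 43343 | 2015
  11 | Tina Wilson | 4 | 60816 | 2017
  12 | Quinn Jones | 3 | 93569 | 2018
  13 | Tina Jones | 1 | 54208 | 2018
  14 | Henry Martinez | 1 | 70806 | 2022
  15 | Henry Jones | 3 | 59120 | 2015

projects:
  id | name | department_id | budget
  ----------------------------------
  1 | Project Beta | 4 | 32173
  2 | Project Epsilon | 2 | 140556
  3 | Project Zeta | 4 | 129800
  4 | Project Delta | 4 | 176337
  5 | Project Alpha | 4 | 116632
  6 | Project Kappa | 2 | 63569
SELECT hire_year, MAX(salary) AS max_salary FROM employees GROUP BY hire_year

Execution result:
hire_year | max_salary
2015 | 89873
2016 | 127262
2017 | 60816
2018 | 93569
2021 | 42013
2022 | 70806
2023 | 115964
2024 | 126977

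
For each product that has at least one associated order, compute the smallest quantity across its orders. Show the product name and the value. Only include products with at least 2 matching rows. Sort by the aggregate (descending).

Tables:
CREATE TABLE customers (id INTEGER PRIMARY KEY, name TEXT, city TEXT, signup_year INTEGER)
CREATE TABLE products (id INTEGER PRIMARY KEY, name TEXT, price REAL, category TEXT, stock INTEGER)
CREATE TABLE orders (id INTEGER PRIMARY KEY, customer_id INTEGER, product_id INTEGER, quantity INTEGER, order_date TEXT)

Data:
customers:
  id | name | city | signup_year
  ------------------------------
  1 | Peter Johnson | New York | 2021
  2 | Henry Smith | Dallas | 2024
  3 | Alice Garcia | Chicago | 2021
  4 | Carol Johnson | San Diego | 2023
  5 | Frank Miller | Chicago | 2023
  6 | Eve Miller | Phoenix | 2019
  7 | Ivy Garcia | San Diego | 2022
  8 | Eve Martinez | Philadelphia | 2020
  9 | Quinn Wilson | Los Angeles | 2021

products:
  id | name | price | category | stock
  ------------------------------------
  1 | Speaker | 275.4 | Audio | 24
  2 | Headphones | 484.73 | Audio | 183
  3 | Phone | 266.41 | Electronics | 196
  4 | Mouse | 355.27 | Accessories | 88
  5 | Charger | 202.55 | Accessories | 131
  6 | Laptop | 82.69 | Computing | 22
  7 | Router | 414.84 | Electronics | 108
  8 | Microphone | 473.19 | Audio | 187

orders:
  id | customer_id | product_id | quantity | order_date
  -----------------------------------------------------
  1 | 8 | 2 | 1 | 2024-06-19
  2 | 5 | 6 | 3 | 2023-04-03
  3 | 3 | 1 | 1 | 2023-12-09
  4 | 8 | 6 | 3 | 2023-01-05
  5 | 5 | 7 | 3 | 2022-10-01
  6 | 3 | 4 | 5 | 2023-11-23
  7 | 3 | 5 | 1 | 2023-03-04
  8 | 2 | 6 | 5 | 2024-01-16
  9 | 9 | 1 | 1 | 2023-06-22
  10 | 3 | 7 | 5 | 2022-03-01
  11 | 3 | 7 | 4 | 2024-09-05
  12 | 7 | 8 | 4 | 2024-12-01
SELECT p.name, MIN(c.quantity) AS min_quantity FROM orders c JOIN products p ON c.product_id = p.id GROUP BY p.id, p.name HAVING COUNT(*) >= 2 ORDER BY min_quantity DESC

Execution result:
name | min_quantity
Laptop | 3
Router | 3
Speaker | 1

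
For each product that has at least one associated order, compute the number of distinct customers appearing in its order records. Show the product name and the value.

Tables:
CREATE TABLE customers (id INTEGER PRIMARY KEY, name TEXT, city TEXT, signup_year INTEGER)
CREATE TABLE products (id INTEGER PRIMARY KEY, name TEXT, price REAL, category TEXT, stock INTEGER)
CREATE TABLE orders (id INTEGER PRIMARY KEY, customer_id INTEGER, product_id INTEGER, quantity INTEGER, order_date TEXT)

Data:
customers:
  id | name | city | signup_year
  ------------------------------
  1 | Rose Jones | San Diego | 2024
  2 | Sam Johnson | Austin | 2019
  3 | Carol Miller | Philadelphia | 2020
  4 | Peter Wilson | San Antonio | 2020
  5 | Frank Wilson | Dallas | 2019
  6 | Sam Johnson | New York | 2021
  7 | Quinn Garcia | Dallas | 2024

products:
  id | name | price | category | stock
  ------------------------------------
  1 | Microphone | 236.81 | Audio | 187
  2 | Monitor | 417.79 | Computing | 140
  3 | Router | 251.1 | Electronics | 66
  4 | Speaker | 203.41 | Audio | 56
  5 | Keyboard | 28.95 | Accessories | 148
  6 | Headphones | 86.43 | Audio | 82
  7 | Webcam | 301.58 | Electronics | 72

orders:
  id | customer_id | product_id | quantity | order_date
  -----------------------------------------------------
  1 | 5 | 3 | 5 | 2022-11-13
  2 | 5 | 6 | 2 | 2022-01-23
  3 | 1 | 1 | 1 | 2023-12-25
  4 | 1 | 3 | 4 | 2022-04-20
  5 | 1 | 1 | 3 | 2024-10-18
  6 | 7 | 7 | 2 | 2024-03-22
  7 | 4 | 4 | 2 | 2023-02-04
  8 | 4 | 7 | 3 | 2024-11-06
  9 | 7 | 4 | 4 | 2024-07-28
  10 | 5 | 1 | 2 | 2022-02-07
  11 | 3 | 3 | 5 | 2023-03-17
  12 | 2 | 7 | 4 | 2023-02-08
SELECT p.name, COUNT(DISTINCT c.customer_id) AS distinct_customer_count FROM orders c JOIN products p ON c.product_id = p.id GROUP BY p.id, p.name

Execution result:
name | distinct_customer_count
Microphone | 2
Router | 3
Speaker | 2
Headphones | 1
Webcam | 3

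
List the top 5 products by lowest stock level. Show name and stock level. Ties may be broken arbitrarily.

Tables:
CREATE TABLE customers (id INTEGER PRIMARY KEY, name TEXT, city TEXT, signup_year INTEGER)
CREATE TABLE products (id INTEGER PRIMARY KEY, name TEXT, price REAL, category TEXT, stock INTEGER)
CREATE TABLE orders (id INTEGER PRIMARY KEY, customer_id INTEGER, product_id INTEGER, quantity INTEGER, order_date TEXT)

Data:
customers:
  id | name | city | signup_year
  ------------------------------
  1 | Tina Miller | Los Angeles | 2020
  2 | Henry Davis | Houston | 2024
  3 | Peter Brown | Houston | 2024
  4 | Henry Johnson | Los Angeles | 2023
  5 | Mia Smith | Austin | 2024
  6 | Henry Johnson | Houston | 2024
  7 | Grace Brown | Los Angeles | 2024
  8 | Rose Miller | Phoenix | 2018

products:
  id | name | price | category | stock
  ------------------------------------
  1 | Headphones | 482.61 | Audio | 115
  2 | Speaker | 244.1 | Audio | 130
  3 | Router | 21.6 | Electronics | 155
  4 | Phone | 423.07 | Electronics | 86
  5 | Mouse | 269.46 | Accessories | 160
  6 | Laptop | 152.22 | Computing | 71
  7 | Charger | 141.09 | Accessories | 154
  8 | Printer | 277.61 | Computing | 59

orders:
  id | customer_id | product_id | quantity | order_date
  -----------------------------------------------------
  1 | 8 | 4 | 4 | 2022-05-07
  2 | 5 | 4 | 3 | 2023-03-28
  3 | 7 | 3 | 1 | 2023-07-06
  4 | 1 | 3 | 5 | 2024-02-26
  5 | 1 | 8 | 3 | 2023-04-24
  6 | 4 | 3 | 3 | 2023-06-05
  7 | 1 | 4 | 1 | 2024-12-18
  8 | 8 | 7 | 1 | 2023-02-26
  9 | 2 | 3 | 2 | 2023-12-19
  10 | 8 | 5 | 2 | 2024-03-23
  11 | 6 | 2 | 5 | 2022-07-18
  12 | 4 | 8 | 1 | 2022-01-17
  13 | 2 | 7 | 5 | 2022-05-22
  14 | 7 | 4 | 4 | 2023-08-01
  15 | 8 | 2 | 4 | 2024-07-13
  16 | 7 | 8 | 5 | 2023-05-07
SELECT name, stock FROM products ORDER BY stock ASC LIMIT 5

Execution result:
name | stock
Printer | 59
Laptop | 71
Phone | 86
Headphones | 115
Speaker | 130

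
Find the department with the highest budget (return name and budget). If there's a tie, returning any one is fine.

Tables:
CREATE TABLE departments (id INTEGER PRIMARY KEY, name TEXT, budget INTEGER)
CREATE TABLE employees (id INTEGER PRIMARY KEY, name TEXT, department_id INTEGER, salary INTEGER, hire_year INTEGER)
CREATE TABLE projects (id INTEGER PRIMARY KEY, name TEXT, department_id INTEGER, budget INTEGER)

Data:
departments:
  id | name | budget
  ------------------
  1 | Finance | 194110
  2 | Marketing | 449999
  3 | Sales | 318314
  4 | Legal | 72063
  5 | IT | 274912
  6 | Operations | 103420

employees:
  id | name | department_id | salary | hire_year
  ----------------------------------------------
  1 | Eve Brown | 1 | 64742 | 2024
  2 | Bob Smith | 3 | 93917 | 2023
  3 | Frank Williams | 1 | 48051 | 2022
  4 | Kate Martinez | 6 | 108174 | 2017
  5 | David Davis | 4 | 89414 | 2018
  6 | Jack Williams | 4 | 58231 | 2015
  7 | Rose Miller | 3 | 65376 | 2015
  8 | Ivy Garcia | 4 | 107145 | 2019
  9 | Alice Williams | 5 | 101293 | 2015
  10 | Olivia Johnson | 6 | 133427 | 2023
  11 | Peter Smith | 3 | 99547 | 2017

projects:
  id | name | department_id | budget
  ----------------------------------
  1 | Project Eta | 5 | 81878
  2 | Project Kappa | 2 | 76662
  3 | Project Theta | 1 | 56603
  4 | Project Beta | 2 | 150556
SELECT name, budget FROM departments ORDER BY budget DESC LIMIT 1

Execution result:
name | budget
Marketing | 449999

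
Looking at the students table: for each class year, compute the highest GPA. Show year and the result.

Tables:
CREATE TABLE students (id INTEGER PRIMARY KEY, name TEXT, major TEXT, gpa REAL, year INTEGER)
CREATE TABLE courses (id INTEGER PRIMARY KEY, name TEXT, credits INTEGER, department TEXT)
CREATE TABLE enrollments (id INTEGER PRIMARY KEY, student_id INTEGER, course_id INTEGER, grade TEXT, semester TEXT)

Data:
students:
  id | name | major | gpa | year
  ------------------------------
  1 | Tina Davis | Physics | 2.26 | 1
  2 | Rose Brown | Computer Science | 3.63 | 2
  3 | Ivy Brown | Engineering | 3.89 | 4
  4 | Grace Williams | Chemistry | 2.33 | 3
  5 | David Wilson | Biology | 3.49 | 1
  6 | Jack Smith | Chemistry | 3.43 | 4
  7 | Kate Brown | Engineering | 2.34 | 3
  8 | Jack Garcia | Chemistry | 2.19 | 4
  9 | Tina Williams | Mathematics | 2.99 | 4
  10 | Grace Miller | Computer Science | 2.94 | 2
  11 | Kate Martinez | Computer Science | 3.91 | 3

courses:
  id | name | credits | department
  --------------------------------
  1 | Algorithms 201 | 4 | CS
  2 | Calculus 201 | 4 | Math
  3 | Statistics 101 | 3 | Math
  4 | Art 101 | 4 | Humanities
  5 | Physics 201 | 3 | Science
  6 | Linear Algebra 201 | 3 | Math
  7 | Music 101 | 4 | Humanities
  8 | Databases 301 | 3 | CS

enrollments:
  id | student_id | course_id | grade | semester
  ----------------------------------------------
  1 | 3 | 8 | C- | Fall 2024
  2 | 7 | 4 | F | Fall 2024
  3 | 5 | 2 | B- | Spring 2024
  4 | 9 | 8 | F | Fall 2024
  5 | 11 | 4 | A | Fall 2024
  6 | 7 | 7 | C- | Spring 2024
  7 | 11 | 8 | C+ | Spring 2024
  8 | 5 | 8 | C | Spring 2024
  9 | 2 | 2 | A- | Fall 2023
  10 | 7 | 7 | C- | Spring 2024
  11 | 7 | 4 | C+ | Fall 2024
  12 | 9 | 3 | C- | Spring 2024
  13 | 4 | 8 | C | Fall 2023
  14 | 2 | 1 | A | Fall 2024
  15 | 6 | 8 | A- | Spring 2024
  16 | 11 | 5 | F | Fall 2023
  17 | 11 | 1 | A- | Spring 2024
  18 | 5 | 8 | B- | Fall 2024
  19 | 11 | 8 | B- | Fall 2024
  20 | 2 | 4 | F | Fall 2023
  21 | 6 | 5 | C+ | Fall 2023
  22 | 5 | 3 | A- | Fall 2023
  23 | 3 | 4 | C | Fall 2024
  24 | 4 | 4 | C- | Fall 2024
SELECT year, MAX(gpa) AS max_gpa FROM students GROUP BY year

Execution result:
year | max_gpa
1 | 3.49
2 | 3.63
3 | 3.91
4 | 3.89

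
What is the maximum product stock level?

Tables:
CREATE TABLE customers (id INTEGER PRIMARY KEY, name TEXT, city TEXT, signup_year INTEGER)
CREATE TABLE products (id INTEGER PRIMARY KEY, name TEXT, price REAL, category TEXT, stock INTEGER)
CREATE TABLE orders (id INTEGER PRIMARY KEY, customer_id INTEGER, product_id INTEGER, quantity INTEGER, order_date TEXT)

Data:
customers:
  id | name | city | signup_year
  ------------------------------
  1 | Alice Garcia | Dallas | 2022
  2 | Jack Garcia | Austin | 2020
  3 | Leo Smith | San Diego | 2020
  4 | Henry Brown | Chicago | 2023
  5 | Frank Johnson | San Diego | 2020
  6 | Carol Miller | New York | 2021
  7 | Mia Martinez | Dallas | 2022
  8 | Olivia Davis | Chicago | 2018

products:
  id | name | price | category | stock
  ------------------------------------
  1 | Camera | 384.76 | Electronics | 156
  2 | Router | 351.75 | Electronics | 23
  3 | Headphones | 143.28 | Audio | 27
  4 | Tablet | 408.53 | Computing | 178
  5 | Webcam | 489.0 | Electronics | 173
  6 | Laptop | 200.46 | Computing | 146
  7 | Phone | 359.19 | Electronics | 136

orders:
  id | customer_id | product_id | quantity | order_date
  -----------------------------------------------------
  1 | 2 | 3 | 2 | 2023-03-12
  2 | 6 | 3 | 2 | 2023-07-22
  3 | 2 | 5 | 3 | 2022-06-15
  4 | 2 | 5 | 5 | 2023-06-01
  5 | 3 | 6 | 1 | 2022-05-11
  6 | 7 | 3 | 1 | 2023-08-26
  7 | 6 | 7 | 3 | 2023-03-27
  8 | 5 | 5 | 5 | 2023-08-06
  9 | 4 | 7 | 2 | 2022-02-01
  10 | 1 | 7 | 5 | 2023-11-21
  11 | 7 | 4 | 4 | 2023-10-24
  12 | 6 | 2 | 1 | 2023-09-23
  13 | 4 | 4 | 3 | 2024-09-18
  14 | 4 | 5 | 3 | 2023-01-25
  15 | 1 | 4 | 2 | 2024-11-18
SELECT MAX(stock) FROM products

Execution result:
178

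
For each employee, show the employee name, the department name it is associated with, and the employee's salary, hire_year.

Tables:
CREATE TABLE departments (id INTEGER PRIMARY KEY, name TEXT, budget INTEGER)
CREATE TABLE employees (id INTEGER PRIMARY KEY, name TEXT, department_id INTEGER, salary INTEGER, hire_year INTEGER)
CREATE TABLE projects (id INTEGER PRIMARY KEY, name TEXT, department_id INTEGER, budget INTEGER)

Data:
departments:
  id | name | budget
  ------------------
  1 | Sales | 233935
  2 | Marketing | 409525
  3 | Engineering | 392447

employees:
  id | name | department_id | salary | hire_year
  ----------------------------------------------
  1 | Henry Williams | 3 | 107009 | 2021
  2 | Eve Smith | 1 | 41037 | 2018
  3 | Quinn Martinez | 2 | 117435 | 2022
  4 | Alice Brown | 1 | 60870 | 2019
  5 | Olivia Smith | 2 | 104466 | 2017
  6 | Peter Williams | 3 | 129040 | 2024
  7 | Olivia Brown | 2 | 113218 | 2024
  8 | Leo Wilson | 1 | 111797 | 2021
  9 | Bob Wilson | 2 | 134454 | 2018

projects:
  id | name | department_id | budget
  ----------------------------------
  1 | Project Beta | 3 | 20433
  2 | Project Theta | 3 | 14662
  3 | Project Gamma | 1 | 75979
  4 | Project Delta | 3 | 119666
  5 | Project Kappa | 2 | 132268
SELECT c.name, p.name AS department, c.salary, c.hire_year FROM employees c JOIN departments p ON c.department_id = p.id

Execution result:
name | department | salary | hire_year
Henry Williams | Engineering | 107009 | 2021
Eve Smith | Sales | 41037 | 2018
Quinn Martinez | Marketing | 117435 | 2022
Alice Brown | Sales | 60870 | 2019
Olivia Smith | Marketing | 104466 | 2017
Peter Williams | Engineering | 129040 | 2024
Olivia Brown | Marketing | 113218 | 2024
Leo Wilson | Sales | 111797 | 2021
Bob Wilson | Marketing | 134454 | 2018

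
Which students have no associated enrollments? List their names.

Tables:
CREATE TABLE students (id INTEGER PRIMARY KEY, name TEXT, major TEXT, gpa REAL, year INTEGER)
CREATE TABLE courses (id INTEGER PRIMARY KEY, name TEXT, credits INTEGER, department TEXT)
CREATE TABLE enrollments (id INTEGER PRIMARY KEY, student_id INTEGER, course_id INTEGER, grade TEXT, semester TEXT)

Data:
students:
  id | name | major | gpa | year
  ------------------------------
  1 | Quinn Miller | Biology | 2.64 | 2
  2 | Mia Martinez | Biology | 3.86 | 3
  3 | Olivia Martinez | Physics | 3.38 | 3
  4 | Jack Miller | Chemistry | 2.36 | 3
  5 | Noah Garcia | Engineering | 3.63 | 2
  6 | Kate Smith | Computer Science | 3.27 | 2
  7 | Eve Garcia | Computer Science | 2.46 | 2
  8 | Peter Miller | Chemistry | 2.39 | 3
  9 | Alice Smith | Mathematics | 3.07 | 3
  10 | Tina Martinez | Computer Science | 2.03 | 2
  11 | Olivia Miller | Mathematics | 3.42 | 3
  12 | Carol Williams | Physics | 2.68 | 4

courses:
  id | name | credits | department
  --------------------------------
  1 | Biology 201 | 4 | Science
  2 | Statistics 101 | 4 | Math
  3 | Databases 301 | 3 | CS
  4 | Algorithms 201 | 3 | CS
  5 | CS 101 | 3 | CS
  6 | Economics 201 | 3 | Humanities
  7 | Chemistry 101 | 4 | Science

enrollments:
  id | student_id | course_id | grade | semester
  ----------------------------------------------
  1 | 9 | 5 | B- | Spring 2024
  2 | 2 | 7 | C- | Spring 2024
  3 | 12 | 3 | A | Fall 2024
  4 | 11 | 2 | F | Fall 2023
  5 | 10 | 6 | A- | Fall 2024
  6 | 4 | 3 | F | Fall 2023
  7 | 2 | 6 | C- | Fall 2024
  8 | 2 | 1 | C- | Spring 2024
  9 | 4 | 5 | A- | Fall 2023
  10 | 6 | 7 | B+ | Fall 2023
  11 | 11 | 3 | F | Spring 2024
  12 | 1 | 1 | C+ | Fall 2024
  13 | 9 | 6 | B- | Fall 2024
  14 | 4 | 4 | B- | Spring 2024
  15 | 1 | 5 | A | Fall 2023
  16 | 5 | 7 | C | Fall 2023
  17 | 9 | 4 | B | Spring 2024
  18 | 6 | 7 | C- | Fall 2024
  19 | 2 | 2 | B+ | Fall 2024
SELECT p.name FROM students p LEFT JOIN enrollments c ON c.student_id = p.id WHERE c.id IS NULL

Execution result:
name
Olivia Martinez
Eve Garcia
Peter Miller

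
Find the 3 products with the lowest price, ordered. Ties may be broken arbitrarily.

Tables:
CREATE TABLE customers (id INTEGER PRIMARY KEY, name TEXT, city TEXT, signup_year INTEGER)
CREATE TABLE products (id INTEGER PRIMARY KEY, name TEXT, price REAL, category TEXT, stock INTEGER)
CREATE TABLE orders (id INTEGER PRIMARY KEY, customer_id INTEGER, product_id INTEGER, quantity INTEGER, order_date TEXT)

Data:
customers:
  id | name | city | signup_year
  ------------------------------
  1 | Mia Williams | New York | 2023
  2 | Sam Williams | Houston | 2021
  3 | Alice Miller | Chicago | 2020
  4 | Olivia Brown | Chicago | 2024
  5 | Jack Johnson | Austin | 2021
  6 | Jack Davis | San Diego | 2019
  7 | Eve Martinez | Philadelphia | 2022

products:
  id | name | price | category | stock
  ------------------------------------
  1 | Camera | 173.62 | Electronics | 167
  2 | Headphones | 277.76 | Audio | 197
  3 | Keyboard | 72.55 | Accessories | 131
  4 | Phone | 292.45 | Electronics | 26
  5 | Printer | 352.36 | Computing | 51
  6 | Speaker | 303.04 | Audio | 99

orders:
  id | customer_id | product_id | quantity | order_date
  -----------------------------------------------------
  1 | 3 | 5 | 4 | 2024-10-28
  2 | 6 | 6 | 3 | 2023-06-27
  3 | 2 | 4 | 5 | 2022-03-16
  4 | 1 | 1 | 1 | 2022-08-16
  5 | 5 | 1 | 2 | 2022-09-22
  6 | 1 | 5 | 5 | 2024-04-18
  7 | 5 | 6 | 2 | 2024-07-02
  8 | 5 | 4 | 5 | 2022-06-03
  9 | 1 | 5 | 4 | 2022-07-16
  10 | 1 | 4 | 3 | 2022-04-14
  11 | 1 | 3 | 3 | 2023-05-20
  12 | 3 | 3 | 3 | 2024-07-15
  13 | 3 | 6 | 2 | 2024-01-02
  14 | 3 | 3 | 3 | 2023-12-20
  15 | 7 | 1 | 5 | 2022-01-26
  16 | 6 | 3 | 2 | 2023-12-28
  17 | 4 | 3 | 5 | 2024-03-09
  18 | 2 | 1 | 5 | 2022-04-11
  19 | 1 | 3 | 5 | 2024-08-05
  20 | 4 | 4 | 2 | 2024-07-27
SELECT name, price FROM products ORDER BY price ASC LIMIT 3

Execution result:
name | price
Keyboard | 72.55
Camera | 173.62
Headphones | 277.76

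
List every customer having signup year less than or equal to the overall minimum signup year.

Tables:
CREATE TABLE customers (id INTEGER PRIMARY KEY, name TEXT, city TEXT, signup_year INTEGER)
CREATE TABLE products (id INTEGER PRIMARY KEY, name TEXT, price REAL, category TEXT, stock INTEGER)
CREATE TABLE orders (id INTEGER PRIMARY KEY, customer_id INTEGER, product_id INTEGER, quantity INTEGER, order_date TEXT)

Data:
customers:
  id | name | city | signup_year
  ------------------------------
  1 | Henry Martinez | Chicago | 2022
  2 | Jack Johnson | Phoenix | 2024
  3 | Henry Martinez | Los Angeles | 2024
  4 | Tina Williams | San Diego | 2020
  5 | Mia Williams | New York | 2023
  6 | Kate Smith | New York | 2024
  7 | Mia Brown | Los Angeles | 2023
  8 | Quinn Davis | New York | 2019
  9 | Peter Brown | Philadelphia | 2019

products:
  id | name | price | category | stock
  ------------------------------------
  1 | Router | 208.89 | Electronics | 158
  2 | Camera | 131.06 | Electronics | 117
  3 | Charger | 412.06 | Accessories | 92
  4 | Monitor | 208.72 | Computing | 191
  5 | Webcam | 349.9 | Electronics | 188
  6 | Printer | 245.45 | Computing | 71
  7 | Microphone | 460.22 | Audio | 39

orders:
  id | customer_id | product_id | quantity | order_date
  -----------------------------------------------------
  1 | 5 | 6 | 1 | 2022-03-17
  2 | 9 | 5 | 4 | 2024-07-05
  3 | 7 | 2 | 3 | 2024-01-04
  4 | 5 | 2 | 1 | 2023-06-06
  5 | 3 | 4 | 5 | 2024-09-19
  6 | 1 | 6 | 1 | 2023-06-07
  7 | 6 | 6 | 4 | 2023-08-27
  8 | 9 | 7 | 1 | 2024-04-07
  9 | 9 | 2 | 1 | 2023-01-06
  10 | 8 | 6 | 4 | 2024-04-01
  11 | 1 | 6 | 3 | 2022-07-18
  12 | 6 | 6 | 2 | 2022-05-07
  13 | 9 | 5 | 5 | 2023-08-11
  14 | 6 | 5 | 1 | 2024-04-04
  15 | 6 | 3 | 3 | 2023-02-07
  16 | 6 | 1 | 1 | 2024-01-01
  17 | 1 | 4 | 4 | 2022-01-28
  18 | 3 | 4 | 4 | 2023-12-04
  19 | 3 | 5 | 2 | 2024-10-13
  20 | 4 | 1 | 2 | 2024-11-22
SELECT name, signup_year FROM customers WHERE signup_year <= (SELECT MIN(signup_year) FROM customers)

Execution result:
name | signup_year
Quinn Davis | 2019
Peter Brown | 2019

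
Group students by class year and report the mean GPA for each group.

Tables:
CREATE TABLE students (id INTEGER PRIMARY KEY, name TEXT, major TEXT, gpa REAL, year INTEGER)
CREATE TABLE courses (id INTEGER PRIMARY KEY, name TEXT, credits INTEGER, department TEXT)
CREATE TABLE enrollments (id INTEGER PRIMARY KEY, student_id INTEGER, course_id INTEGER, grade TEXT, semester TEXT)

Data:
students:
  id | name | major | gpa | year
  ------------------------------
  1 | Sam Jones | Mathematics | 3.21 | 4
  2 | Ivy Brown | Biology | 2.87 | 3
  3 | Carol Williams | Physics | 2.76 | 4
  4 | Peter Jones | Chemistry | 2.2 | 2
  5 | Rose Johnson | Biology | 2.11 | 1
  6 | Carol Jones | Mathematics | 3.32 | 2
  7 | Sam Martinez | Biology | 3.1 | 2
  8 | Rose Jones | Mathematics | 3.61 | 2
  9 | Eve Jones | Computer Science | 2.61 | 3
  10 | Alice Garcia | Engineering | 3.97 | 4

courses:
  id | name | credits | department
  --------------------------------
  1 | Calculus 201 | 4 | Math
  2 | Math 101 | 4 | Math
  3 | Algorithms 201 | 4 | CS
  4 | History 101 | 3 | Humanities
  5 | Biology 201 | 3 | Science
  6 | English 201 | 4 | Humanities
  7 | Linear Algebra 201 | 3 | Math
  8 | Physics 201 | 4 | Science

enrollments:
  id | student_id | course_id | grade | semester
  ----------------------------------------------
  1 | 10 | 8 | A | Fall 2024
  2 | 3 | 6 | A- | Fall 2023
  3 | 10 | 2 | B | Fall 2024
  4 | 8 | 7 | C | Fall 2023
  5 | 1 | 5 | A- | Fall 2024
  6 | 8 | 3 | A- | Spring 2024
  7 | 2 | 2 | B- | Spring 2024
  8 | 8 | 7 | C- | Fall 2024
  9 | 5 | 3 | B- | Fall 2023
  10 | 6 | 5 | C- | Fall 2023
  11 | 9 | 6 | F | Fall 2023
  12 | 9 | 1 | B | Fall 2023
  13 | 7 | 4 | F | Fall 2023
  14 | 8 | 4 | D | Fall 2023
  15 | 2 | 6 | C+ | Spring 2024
SELECT year, AVG(gpa) AS avg_gpa FROM students GROUP BY year

Execution result:
year | avg_gpa
1 | 2.11
2 | 3.06
3 | 2.74
4 | 3.31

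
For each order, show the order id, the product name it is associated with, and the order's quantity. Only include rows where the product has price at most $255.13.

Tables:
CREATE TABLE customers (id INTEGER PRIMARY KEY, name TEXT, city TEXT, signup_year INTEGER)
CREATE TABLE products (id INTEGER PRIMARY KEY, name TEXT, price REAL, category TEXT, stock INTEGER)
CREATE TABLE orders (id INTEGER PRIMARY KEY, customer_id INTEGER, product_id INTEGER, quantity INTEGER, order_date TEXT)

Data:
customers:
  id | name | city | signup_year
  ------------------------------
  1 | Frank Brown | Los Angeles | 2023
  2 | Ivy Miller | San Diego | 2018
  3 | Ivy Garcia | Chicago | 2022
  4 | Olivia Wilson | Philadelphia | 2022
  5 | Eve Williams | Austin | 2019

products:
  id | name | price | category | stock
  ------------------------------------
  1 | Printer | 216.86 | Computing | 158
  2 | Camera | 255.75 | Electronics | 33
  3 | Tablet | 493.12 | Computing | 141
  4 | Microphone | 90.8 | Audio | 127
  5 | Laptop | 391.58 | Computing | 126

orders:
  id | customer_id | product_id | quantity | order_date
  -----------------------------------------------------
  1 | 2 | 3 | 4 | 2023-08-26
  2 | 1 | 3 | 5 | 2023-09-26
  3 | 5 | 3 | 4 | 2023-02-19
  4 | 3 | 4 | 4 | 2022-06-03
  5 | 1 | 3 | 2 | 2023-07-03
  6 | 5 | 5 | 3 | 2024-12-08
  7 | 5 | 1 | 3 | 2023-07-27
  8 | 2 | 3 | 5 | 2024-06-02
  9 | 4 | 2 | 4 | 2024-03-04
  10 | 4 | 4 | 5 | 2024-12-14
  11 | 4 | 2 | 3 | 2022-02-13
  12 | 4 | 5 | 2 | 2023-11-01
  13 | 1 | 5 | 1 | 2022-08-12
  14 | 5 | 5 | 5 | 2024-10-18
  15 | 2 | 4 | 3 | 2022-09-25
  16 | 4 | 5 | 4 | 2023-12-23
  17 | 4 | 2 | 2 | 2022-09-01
SELECT c.id, p.name AS product, c.quantity FROM orders c JOIN products p ON c.product_id = p.id WHERE p.price <= 255.13

Execution result:
id | product | quantity
4 | Microphone | 4
7 | Printer | 3
10 | Microphone | 5
15 | Microphone | 3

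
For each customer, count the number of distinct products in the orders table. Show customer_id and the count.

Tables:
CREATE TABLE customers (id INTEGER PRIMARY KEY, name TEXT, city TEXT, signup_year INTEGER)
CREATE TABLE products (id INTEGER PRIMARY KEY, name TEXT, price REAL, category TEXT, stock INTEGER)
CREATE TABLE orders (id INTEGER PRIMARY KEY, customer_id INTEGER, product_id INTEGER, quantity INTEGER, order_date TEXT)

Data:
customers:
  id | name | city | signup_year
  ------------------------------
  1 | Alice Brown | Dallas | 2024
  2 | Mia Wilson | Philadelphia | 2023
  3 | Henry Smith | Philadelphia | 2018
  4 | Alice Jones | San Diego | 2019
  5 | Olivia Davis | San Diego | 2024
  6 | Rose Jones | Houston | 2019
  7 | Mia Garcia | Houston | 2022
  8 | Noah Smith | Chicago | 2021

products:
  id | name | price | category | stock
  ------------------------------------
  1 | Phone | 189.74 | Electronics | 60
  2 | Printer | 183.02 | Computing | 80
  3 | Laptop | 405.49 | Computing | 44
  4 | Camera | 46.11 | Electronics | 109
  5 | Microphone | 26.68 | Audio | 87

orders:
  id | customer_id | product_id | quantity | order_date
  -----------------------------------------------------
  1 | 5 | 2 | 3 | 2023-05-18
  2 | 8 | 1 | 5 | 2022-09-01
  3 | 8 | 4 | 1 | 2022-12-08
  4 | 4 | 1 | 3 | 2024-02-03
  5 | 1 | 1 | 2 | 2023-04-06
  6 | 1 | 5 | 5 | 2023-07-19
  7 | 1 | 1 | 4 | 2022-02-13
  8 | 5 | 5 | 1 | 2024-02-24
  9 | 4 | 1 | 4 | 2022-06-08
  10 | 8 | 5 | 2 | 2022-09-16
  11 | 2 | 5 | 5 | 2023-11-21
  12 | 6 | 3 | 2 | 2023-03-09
SELECT customer_id, COUNT(DISTINCT product_id) AS distinct_product_count FROM orders GROUP BY customer_id

Execution result:
customer_id | distinct_product_count
1 | 2
2 | 1
4 | 1
5 | 2
6 | 1
8 | 3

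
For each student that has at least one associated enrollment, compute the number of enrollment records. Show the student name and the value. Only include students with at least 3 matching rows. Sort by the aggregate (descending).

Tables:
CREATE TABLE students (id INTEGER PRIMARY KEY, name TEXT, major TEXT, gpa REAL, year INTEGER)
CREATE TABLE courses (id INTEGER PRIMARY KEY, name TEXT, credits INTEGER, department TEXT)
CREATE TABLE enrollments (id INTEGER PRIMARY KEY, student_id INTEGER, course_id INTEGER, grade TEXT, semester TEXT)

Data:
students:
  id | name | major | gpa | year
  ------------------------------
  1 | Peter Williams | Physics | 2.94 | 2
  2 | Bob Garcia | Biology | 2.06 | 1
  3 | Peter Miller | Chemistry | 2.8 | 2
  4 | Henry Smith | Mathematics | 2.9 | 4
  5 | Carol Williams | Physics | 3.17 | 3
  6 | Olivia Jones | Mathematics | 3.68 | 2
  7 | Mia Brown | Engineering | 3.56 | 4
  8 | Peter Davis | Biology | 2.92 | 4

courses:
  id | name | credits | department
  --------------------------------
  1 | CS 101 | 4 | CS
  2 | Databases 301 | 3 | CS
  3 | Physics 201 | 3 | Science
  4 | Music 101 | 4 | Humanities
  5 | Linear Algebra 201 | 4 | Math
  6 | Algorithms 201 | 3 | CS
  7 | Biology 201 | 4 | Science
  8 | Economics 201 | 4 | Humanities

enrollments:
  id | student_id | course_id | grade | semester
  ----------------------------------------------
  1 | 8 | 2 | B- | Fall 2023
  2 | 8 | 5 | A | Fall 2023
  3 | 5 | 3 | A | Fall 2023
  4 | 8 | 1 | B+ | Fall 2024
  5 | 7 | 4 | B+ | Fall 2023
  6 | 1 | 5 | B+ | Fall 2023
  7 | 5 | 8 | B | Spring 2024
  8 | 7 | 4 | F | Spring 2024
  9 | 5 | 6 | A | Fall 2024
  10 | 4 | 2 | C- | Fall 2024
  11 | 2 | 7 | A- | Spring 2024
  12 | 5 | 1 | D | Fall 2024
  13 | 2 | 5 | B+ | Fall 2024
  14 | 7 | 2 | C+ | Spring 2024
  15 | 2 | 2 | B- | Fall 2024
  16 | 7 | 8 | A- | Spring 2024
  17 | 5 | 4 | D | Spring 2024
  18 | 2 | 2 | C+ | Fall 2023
SELECT p.name, COUNT(*) AS n FROM enrollments c JOIN students p ON c.student_id = p.id GROUP BY p.id, p.name HAVING COUNT(*) >= 3 ORDER BY n DESC

Execution result:
name | n
Carol Williams | 5
Bob Garcia | 4
Mia Brown | 4
Peter Davis | 3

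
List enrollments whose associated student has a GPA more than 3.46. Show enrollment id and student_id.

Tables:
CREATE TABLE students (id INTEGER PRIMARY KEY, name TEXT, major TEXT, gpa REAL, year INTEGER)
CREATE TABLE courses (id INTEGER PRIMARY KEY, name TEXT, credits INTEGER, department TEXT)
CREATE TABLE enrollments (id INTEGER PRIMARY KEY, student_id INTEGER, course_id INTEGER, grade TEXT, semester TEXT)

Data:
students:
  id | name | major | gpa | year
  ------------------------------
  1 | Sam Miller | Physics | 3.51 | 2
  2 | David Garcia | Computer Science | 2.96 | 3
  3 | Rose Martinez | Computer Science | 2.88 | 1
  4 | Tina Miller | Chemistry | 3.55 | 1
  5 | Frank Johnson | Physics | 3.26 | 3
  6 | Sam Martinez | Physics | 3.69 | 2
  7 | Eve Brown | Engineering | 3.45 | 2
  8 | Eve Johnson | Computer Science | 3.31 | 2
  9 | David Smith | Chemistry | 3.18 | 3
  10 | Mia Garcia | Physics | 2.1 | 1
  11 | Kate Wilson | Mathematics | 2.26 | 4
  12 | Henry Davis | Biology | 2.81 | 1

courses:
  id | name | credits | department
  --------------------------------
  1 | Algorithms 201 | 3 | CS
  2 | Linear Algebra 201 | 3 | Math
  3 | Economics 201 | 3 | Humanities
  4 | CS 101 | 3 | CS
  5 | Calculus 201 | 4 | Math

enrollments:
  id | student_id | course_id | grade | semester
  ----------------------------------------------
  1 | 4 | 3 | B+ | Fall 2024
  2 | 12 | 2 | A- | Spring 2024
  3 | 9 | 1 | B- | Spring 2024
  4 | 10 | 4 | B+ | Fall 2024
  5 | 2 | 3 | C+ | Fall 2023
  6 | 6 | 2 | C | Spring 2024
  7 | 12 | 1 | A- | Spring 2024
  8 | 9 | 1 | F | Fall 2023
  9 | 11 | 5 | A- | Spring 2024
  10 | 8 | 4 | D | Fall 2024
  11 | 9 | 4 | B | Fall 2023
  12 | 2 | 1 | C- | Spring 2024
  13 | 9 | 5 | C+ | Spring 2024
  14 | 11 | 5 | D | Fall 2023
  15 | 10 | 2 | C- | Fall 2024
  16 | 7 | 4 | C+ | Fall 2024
SELECT id, student_id FROM enrollments WHERE student_id IN (SELECT id FROM students WHERE gpa > 3.46)

Execution result:
id | student_id
1 | 4
6 | 6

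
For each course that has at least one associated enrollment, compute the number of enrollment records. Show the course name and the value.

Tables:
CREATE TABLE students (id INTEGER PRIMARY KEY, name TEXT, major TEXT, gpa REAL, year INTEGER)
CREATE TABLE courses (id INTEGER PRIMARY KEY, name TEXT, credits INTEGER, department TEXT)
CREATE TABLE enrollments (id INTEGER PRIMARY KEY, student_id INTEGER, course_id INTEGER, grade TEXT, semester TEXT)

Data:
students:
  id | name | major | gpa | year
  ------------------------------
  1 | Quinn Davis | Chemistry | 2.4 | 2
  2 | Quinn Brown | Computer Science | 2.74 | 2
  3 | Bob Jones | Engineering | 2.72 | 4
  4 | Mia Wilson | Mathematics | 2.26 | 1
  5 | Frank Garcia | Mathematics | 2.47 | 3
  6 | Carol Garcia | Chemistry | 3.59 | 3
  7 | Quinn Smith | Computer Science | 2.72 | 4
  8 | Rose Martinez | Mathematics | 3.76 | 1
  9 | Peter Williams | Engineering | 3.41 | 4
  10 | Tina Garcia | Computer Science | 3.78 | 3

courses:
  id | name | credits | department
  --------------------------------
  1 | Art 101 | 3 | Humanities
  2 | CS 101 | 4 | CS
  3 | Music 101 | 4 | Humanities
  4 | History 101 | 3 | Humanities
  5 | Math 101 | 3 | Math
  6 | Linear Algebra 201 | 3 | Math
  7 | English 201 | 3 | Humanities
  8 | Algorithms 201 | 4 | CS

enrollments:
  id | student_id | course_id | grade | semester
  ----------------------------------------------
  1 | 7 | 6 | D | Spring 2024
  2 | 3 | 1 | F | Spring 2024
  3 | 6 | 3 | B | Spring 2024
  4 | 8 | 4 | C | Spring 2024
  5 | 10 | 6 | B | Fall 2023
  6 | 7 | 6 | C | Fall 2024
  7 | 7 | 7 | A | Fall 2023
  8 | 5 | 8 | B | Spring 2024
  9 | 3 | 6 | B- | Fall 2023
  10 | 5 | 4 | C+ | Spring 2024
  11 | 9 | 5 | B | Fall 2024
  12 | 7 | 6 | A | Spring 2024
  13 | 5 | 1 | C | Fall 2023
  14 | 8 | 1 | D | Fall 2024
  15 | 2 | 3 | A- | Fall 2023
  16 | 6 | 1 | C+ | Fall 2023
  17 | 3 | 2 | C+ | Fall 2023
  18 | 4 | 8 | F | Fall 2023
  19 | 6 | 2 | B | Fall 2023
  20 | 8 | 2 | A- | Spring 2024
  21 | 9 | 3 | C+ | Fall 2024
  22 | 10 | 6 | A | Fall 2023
SELECT p.name, COUNT(*) AS n FROM enrollments c JOIN courses p ON c.course_id = p.id GROUP BY p.id, p.name

Execution result:
name | n
Art 101 | 4
CS 101 | 3
Music 101 | 3
History 101 | 2
Math 101 | 1
Linear Algebra 201 | 6
English 201 | 1
Algorithms 201 | 2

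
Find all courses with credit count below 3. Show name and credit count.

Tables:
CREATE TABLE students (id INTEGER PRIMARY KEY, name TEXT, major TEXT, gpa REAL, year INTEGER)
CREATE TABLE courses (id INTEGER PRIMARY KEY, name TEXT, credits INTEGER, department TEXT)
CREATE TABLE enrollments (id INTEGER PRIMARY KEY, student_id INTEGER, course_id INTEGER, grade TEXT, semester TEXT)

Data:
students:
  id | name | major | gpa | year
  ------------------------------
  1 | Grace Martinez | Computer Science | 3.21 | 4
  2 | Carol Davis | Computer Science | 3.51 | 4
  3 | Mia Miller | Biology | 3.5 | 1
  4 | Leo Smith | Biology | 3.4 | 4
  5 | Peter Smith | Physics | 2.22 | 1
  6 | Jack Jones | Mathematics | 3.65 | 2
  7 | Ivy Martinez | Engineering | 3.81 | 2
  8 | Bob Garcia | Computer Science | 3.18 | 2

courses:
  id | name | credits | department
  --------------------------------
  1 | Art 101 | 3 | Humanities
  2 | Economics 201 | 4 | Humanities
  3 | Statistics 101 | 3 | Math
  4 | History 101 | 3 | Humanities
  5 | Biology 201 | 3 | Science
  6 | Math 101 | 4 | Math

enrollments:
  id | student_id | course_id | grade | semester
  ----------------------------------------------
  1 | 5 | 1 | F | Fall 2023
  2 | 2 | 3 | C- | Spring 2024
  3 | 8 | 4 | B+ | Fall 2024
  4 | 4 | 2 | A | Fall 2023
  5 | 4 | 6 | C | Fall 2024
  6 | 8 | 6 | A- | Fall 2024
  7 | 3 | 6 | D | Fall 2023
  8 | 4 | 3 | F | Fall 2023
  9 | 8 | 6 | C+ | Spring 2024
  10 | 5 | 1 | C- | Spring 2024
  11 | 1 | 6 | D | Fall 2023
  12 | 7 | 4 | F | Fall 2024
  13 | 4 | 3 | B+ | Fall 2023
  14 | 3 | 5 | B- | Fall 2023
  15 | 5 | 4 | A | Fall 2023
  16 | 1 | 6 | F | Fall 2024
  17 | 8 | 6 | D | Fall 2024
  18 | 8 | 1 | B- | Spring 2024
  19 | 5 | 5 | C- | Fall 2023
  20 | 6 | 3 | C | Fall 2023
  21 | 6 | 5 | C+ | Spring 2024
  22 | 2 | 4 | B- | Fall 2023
SELECT name, credits FROM courses WHERE credits < 3

Execution result:
(no rows)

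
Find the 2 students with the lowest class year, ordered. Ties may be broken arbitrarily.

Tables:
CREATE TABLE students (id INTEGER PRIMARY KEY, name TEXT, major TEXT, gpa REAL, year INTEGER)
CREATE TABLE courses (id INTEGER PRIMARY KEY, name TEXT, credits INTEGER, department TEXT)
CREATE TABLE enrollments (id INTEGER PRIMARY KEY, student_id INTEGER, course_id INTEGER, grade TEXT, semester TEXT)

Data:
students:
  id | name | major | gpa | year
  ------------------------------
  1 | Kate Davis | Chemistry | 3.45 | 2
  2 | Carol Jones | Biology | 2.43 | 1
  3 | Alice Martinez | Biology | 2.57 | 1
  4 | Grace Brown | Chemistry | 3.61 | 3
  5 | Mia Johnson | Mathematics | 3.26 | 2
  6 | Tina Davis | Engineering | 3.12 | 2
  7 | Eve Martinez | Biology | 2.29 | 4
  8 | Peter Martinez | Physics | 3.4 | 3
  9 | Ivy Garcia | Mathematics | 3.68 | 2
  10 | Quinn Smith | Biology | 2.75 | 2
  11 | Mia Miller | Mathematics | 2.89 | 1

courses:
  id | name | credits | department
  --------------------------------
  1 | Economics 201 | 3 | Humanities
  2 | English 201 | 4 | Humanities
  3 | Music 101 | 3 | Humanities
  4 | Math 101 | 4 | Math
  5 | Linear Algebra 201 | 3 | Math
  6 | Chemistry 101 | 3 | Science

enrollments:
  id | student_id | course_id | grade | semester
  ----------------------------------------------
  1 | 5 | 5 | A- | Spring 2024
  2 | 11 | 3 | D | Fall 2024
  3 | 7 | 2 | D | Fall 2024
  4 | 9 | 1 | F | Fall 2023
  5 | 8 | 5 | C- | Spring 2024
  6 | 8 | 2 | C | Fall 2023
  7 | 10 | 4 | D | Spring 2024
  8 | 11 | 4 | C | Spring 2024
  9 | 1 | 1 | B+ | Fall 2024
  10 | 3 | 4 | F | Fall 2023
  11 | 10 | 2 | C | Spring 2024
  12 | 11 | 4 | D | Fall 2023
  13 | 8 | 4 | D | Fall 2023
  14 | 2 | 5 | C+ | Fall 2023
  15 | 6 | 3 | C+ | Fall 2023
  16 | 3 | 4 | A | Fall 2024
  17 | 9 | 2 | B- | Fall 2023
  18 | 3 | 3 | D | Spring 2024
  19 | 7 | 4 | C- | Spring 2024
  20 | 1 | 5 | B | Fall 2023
SELECT name, year FROM students ORDER BY year ASC LIMIT 2

Execution result:
name | year
Carol Jones | 1
Alice Martinez | 1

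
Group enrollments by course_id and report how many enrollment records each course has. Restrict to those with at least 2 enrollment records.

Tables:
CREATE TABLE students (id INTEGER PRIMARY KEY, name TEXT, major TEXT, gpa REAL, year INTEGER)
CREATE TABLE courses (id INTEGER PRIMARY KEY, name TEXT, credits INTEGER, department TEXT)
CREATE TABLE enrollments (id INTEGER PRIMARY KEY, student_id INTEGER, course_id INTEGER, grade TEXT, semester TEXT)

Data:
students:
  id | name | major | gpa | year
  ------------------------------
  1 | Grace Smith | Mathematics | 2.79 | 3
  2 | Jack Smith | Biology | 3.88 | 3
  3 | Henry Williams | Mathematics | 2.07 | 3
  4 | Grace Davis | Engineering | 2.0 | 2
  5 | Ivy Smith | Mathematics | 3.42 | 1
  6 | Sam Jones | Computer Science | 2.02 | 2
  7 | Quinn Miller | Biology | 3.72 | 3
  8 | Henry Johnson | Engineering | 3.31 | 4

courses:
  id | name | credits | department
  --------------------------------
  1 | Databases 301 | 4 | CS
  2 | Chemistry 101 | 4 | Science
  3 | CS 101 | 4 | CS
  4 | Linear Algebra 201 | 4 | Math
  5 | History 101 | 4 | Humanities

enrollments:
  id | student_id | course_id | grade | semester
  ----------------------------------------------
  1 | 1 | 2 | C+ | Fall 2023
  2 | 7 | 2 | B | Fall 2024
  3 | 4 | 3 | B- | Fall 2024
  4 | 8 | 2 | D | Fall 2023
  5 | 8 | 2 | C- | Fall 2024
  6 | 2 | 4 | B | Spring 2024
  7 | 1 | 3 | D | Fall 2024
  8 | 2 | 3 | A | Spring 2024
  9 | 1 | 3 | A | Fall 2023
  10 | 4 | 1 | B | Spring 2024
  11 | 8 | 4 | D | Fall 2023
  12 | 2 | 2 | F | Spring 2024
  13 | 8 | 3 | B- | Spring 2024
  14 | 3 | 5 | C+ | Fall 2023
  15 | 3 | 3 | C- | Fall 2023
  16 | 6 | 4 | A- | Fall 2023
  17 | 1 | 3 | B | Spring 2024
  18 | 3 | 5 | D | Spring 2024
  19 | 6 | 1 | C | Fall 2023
SELECT course_id, COUNT(*) AS enrollment_count FROM enrollments GROUP BY course_id HAVING COUNT(*) >= 2

Execution result:
course_id | enrollment_count
1 | 2
2 | 5
3 | 7
4 | 3
5 | 2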